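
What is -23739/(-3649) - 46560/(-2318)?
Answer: 2742981/103151 ≈ 26.592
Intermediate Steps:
-23739/(-3649) - 46560/(-2318) = -23739*(-1/3649) - 46560*(-1/2318) = 579/89 + 23280/1159 = 2742981/103151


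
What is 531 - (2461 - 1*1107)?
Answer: -823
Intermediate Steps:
531 - (2461 - 1*1107) = 531 - (2461 - 1107) = 531 - 1*1354 = 531 - 1354 = -823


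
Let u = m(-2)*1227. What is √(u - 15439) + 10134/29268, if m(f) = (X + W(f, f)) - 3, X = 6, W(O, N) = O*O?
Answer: 563/1626 + 5*I*√274 ≈ 0.34625 + 82.765*I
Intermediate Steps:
W(O, N) = O²
m(f) = 3 + f² (m(f) = (6 + f²) - 3 = 3 + f²)
u = 8589 (u = (3 + (-2)²)*1227 = (3 + 4)*1227 = 7*1227 = 8589)
√(u - 15439) + 10134/29268 = √(8589 - 15439) + 10134/29268 = √(-6850) + 10134*(1/29268) = 5*I*√274 + 563/1626 = 563/1626 + 5*I*√274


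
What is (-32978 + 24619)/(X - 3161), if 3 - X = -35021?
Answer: -643/2451 ≈ -0.26234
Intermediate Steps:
X = 35024 (X = 3 - 1*(-35021) = 3 + 35021 = 35024)
(-32978 + 24619)/(X - 3161) = (-32978 + 24619)/(35024 - 3161) = -8359/31863 = -8359*1/31863 = -643/2451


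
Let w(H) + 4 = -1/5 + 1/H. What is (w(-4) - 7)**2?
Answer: 52441/400 ≈ 131.10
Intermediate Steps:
w(H) = -21/5 + 1/H (w(H) = -4 + (-1/5 + 1/H) = -21/5 + 1/H)
(w(-4) - 7)**2 = ((-21/5 + 1/(-4)) - 7)**2 = ((-21/5 - 1/4) - 7)**2 = (-89/20 - 7)**2 = (-229/20)**2 = 52441/400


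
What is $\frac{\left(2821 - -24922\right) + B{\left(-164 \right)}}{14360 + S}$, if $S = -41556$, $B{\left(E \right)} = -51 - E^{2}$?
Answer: $- \frac{199}{6799} \approx -0.029269$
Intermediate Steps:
$\frac{\left(2821 - -24922\right) + B{\left(-164 \right)}}{14360 + S} = \frac{\left(2821 - -24922\right) - 26947}{14360 - 41556} = \frac{\left(2821 + 24922\right) - 26947}{-27196} = \left(27743 - 26947\right) \left(- \frac{1}{27196}\right) = 796 \left(- \frac{1}{27196}\right) = - \frac{199}{6799}$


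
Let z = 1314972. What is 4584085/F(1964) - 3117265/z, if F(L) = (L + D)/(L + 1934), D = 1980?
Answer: 1468556947442725/324140598 ≈ 4.5306e+6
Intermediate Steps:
F(L) = (1980 + L)/(1934 + L) (F(L) = (L + 1980)/(L + 1934) = (1980 + L)/(1934 + L))
4584085/F(1964) - 3117265/z = 4584085/(((1980 + 1964)/(1934 + 1964))) - 3117265/1314972 = 4584085/((3944/3898)) - 3117265*1/1314972 = 4584085/(((1/3898)*3944)) - 3117265/1314972 = 4584085/(1972/1949) - 3117265/1314972 = 4584085*(1949/1972) - 3117265/1314972 = 8934381665/1972 - 3117265/1314972 = 1468556947442725/324140598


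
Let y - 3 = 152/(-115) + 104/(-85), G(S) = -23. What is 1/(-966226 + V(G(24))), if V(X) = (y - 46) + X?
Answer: -1955/1889105836 ≈ -1.0349e-6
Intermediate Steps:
y = 889/1955 (y = 3 + (152/(-115) + 104/(-85)) = 3 + (152*(-1/115) + 104*(-1/85)) = 3 + (-152/115 - 104/85) = 3 - 4976/1955 = 889/1955 ≈ 0.45473)
V(X) = -89041/1955 + X (V(X) = (889/1955 - 46) + X = -89041/1955 + X)
1/(-966226 + V(G(24))) = 1/(-966226 + (-89041/1955 - 23)) = 1/(-966226 - 134006/1955) = 1/(-1889105836/1955) = -1955/1889105836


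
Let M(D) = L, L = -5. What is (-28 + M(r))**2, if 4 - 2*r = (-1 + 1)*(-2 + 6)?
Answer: 1089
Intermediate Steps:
r = 2 (r = 2 - (-1 + 1)*(-2 + 6)/2 = 2 - 0*4 = 2 - 1/2*0 = 2 + 0 = 2)
M(D) = -5
(-28 + M(r))**2 = (-28 - 5)**2 = (-33)**2 = 1089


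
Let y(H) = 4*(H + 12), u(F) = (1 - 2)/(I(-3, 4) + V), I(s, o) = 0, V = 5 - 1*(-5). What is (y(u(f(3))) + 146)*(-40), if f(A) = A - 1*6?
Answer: -7744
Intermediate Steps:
V = 10 (V = 5 + 5 = 10)
f(A) = -6 + A (f(A) = A - 6 = -6 + A)
u(F) = -⅒ (u(F) = (1 - 2)/(0 + 10) = -1/10 = -1*⅒ = -⅒)
y(H) = 48 + 4*H (y(H) = 4*(12 + H) = 48 + 4*H)
(y(u(f(3))) + 146)*(-40) = ((48 + 4*(-⅒)) + 146)*(-40) = ((48 - ⅖) + 146)*(-40) = (238/5 + 146)*(-40) = (968/5)*(-40) = -7744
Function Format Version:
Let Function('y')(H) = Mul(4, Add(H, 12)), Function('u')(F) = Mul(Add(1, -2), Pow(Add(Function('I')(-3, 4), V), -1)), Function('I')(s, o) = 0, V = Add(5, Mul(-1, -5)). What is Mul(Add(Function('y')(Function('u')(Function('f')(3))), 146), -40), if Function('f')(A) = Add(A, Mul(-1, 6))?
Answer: -7744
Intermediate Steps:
V = 10 (V = Add(5, 5) = 10)
Function('f')(A) = Add(-6, A) (Function('f')(A) = Add(A, -6) = Add(-6, A))
Function('u')(F) = Rational(-1, 10) (Function('u')(F) = Mul(Add(1, -2), Pow(Add(0, 10), -1)) = Mul(-1, Pow(10, -1)) = Mul(-1, Rational(1, 10)) = Rational(-1, 10))
Function('y')(H) = Add(48, Mul(4, H)) (Function('y')(H) = Mul(4, Add(12, H)) = Add(48, Mul(4, H)))
Mul(Add(Function('y')(Function('u')(Function('f')(3))), 146), -40) = Mul(Add(Add(48, Mul(4, Rational(-1, 10))), 146), -40) = Mul(Add(Add(48, Rational(-2, 5)), 146), -40) = Mul(Add(Rational(238, 5), 146), -40) = Mul(Rational(968, 5), -40) = -7744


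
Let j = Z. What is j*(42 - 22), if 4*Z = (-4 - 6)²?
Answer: 500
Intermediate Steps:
Z = 25 (Z = (-4 - 6)²/4 = (¼)*(-10)² = (¼)*100 = 25)
j = 25
j*(42 - 22) = 25*(42 - 22) = 25*20 = 500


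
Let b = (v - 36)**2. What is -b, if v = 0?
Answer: -1296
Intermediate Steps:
b = 1296 (b = (0 - 36)**2 = (-36)**2 = 1296)
-b = -1*1296 = -1296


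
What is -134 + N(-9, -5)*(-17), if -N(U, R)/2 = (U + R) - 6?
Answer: -814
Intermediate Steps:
N(U, R) = 12 - 2*R - 2*U (N(U, R) = -2*((U + R) - 6) = -2*((R + U) - 6) = -2*(-6 + R + U) = 12 - 2*R - 2*U)
-134 + N(-9, -5)*(-17) = -134 + (12 - 2*(-5) - 2*(-9))*(-17) = -134 + (12 + 10 + 18)*(-17) = -134 + 40*(-17) = -134 - 680 = -814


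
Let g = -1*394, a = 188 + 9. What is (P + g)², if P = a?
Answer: 38809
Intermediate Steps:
a = 197
P = 197
g = -394
(P + g)² = (197 - 394)² = (-197)² = 38809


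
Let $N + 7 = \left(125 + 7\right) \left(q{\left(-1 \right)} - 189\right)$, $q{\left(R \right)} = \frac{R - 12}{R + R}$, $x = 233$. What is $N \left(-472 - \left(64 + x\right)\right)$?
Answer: $18530593$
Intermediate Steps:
$q{\left(R \right)} = \frac{-12 + R}{2 R}$
$N = -24097$ ($N = -7 + \left(125 + 7\right) \left(\frac{-12 - 1}{2 \left(-1\right)} - 189\right) = -7 + 132 \left(\frac{1}{2} \left(-1\right) \left(-13\right) - 189\right) = -7 + 132 \left(\frac{13}{2} - 189\right) = -7 + 132 \left(- \frac{365}{2}\right) = -7 - 24090 = -24097$)
$N \left(-472 - \left(64 + x\right)\right) = - 24097 \left(-472 - 297\right) = \left(-24097\right) \left(-769\right) = 18530593$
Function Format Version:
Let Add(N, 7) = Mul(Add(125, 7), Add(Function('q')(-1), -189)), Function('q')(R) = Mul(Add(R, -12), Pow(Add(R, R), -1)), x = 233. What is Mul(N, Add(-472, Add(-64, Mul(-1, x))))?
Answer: 18530593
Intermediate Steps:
Function('q')(R) = Mul(Rational(1, 2), Pow(R, -1), Add(-12, R)) (Function('q')(R) = Mul(Add(-12, R), Pow(Mul(2, R), -1)) = Mul(Add(-12, R), Mul(Rational(1, 2), Pow(R, -1))) = Mul(Rational(1, 2), Pow(R, -1), Add(-12, R)))
N = -24097 (N = Add(-7, Mul(Add(125, 7), Add(Mul(Rational(1, 2), Pow(-1, -1), Add(-12, -1)), -189))) = Add(-7, Mul(132, Add(Mul(Rational(1, 2), -1, -13), -189))) = Add(-7, Mul(132, Add(Rational(13, 2), -189))) = Add(-7, Mul(132, Rational(-365, 2))) = Add(-7, -24090) = -24097)
Mul(N, Add(-472, Add(-64, Mul(-1, x)))) = Mul(-24097, Add(-472, Add(-64, Mul(-1, 233)))) = Mul(-24097, Add(-472, Add(-64, -233))) = Mul(-24097, Add(-472, -297)) = Mul(-24097, -769) = 18530593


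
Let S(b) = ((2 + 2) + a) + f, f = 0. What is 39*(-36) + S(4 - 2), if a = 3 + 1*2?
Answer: -1395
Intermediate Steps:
a = 5 (a = 3 + 2 = 5)
S(b) = 9 (S(b) = ((2 + 2) + 5) + 0 = (4 + 5) + 0 = 9 + 0 = 9)
39*(-36) + S(4 - 2) = 39*(-36) + 9 = -1404 + 9 = -1395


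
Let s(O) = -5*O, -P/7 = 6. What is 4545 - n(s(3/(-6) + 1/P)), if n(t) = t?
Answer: 95390/21 ≈ 4542.4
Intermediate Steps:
P = -42 (P = -7*6 = -42)
4545 - n(s(3/(-6) + 1/P)) = 4545 - (-5)*(3/(-6) + 1/(-42)) = 4545 - (-5)*(3*(-1/6) + 1*(-1/42)) = 4545 - (-5)*(-1/2 - 1/42) = 4545 - (-5)*(-11)/21 = 4545 - 1*55/21 = 4545 - 55/21 = 95390/21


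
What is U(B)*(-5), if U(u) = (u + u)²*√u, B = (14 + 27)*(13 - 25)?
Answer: -9682560*I*√123 ≈ -1.0738e+8*I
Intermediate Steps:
B = -492 (B = 41*(-12) = -492)
U(u) = 4*u^(5/2) (U(u) = (2*u)²*√u = (4*u²)*√u = 4*u^(5/2))
U(B)*(-5) = (4*(-492)^(5/2))*(-5) = (4*(484128*I*√123))*(-5) = (1936512*I*√123)*(-5) = -9682560*I*√123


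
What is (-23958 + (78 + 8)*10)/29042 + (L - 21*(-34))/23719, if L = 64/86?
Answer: -11332733019/14810214757 ≈ -0.76520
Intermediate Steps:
L = 32/43 (L = 64*(1/86) = 32/43 ≈ 0.74419)
(-23958 + (78 + 8)*10)/29042 + (L - 21*(-34))/23719 = (-23958 + (78 + 8)*10)/29042 + (32/43 - 21*(-34))/23719 = (-23958 + 86*10)*(1/29042) + (32/43 + 714)*(1/23719) = (-23958 + 860)*(1/29042) + (30734/43)*(1/23719) = -23098*1/29042 + 30734/1019917 = -11549/14521 + 30734/1019917 = -11332733019/14810214757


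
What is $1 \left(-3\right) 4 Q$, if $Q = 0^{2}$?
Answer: $0$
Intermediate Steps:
$Q = 0$
$1 \left(-3\right) 4 Q = 1 \left(-3\right) 4 \cdot 0 = \left(-3\right) 0 = 0$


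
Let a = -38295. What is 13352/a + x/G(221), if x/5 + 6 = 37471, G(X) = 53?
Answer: 7172903219/2029635 ≈ 3534.1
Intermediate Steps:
x = 187325 (x = -30 + 5*37471 = -30 + 187355 = 187325)
13352/a + x/G(221) = 13352/(-38295) + 187325/53 = 13352*(-1/38295) + 187325*(1/53) = -13352/38295 + 187325/53 = 7172903219/2029635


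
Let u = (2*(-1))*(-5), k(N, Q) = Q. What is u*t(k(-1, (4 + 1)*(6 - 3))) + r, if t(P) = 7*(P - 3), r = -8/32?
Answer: 3359/4 ≈ 839.75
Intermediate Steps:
u = 10 (u = -2*(-5) = 10)
r = -¼ (r = -8*1/32 = -¼ ≈ -0.25000)
t(P) = -21 + 7*P (t(P) = 7*(-3 + P) = -21 + 7*P)
u*t(k(-1, (4 + 1)*(6 - 3))) + r = 10*(-21 + 7*((4 + 1)*(6 - 3))) - ¼ = 10*(-21 + 7*(5*3)) - ¼ = 10*(-21 + 7*15) - ¼ = 10*(-21 + 105) - ¼ = 10*84 - ¼ = 840 - ¼ = 3359/4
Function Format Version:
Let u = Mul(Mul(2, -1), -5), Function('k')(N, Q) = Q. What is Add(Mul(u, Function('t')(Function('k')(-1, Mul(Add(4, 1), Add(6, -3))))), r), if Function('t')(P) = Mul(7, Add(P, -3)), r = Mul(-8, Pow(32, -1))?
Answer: Rational(3359, 4) ≈ 839.75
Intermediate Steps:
u = 10 (u = Mul(-2, -5) = 10)
r = Rational(-1, 4) (r = Mul(-8, Rational(1, 32)) = Rational(-1, 4) ≈ -0.25000)
Function('t')(P) = Add(-21, Mul(7, P)) (Function('t')(P) = Mul(7, Add(-3, P)) = Add(-21, Mul(7, P)))
Add(Mul(u, Function('t')(Function('k')(-1, Mul(Add(4, 1), Add(6, -3))))), r) = Add(Mul(10, Add(-21, Mul(7, Mul(Add(4, 1), Add(6, -3))))), Rational(-1, 4)) = Add(Mul(10, Add(-21, Mul(7, Mul(5, 3)))), Rational(-1, 4)) = Add(Mul(10, Add(-21, Mul(7, 15))), Rational(-1, 4)) = Add(Mul(10, Add(-21, 105)), Rational(-1, 4)) = Add(Mul(10, 84), Rational(-1, 4)) = Add(840, Rational(-1, 4)) = Rational(3359, 4)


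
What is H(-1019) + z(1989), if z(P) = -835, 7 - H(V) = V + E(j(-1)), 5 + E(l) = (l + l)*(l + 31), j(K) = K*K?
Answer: 132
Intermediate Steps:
j(K) = K**2
E(l) = -5 + 2*l*(31 + l) (E(l) = -5 + (l + l)*(l + 31) = -5 + (2*l)*(31 + l) = -5 + 2*l*(31 + l))
H(V) = -52 - V (H(V) = 7 - (V + (-5 + 2*((-1)**2)**2 + 62*(-1)**2)) = 7 - (V + (-5 + 2*1**2 + 62*1)) = 7 - (V + (-5 + 2*1 + 62)) = 7 - (V + (-5 + 2 + 62)) = 7 - (V + 59) = 7 - (59 + V) = 7 + (-59 - V) = -52 - V)
H(-1019) + z(1989) = (-52 - 1*(-1019)) - 835 = (-52 + 1019) - 835 = 967 - 835 = 132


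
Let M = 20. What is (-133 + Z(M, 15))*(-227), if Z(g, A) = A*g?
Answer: -37909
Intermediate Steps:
(-133 + Z(M, 15))*(-227) = (-133 + 15*20)*(-227) = (-133 + 300)*(-227) = 167*(-227) = -37909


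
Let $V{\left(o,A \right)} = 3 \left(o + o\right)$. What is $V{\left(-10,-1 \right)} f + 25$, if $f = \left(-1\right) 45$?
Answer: $2725$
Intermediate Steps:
$f = -45$
$V{\left(o,A \right)} = 6 o$ ($V{\left(o,A \right)} = 3 \cdot 2 o = 6 o$)
$V{\left(-10,-1 \right)} f + 25 = 6 \left(-10\right) \left(-45\right) + 25 = \left(-60\right) \left(-45\right) + 25 = 2700 + 25 = 2725$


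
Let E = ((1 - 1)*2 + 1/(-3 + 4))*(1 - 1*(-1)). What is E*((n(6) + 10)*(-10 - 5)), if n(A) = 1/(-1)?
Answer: -270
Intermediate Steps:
n(A) = -1
E = 2 (E = (0*2 + 1/1)*(1 + 1) = (0 + 1)*2 = 1*2 = 2)
E*((n(6) + 10)*(-10 - 5)) = 2*((-1 + 10)*(-10 - 5)) = 2*(9*(-15)) = 2*(-135) = -270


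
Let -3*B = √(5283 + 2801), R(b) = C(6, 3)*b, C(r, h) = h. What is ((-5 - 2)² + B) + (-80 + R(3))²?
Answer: 5090 - 2*√2021/3 ≈ 5060.0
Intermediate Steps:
R(b) = 3*b
B = -2*√2021/3 (B = -√(5283 + 2801)/3 = -2*√2021/3 ≈ -29.970)
((-5 - 2)² + B) + (-80 + R(3))² = ((-5 - 2)² - 2*√2021/3) + (-80 + 3*3)² = ((-7)² - 2*√2021/3) + (-80 + 9)² = (49 - 2*√2021/3) + (-71)² = (49 - 2*√2021/3) + 5041 = 5090 - 2*√2021/3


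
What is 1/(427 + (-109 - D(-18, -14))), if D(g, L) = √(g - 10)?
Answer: 159/50576 + I*√7/50576 ≈ 0.0031438 + 5.2312e-5*I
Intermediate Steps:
D(g, L) = √(-10 + g)
1/(427 + (-109 - D(-18, -14))) = 1/(427 + (-109 - √(-10 - 18))) = 1/(427 + (-109 - √(-28))) = 1/(427 + (-109 - 2*I*√7)) = 1/(318 - 2*I*√7)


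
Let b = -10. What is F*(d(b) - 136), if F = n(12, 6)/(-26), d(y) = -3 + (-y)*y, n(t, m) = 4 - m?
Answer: -239/13 ≈ -18.385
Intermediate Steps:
d(y) = -3 - y**2
F = 1/13 (F = (4 - 1*6)/(-26) = (4 - 6)*(-1/26) = -2*(-1/26) = 1/13 ≈ 0.076923)
F*(d(b) - 136) = ((-3 - 1*(-10)**2) - 136)/13 = ((-3 - 1*100) - 136)/13 = ((-3 - 100) - 136)/13 = (-103 - 136)/13 = (1/13)*(-239) = -239/13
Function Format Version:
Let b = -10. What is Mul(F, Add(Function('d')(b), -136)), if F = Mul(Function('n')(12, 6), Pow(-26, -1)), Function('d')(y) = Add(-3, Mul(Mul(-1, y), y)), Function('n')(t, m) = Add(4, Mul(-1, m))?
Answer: Rational(-239, 13) ≈ -18.385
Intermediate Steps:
Function('d')(y) = Add(-3, Mul(-1, Pow(y, 2)))
F = Rational(1, 13) (F = Mul(Add(4, Mul(-1, 6)), Pow(-26, -1)) = Mul(Add(4, -6), Rational(-1, 26)) = Mul(-2, Rational(-1, 26)) = Rational(1, 13) ≈ 0.076923)
Mul(F, Add(Function('d')(b), -136)) = Mul(Rational(1, 13), Add(Add(-3, Mul(-1, Pow(-10, 2))), -136)) = Mul(Rational(1, 13), Add(Add(-3, Mul(-1, 100)), -136)) = Mul(Rational(1, 13), Add(Add(-3, -100), -136)) = Mul(Rational(1, 13), Add(-103, -136)) = Mul(Rational(1, 13), -239) = Rational(-239, 13)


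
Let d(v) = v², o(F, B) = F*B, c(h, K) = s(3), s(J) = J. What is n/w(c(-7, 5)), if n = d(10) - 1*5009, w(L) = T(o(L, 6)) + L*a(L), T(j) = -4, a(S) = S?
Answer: -4909/5 ≈ -981.80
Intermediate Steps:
c(h, K) = 3
o(F, B) = B*F
w(L) = -4 + L² (w(L) = -4 + L*L = -4 + L²)
n = -4909 (n = 10² - 1*5009 = 100 - 5009 = -4909)
n/w(c(-7, 5)) = -4909/(-4 + 3²) = -4909/(-4 + 9) = -4909/5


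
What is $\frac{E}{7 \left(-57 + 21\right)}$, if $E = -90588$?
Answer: $\frac{7549}{21} \approx 359.48$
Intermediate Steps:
$\frac{E}{7 \left(-57 + 21\right)} = - \frac{90588}{7 \left(-57 + 21\right)} = - \frac{90588}{7 \left(-36\right)} = - \frac{90588}{-252} = \left(-90588\right) \left(- \frac{1}{252}\right) = \frac{7549}{21}$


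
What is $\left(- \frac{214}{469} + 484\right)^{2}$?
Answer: $\frac{51430075524}{219961} \approx 2.3381 \cdot 10^{5}$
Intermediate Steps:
$\left(- \frac{214}{469} + 484\right)^{2} = \left(\frac{226782}{469}\right)^{2} = \frac{51430075524}{219961}$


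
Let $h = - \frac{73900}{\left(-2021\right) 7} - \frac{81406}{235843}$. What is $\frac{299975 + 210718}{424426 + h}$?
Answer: $\frac{1703912344058253}{1416101284263364} \approx 1.2032$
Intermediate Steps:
$h = \frac{16277147018}{3336470921}$ ($h = - \frac{73900}{-14147} - \frac{81406}{235843} = \left(-73900\right) \left(- \frac{1}{14147}\right) - \frac{81406}{235843} = \frac{73900}{14147} - \frac{81406}{235843} = \frac{16277147018}{3336470921} \approx 4.8786$)
$\frac{299975 + 210718}{424426 + h} = \frac{299975 + 210718}{424426 + \frac{16277147018}{3336470921}} = \frac{510693}{\frac{1416101284263364}{3336470921}} = 510693 \cdot \frac{3336470921}{1416101284263364} = \frac{1703912344058253}{1416101284263364}$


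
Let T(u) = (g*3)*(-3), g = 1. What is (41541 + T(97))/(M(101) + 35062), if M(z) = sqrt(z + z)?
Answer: 242699164/204890607 - 6922*sqrt(202)/204890607 ≈ 1.1840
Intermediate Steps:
T(u) = -9 (T(u) = (1*3)*(-3) = 3*(-3) = -9)
M(z) = sqrt(2)*sqrt(z) (M(z) = sqrt(2*z) = sqrt(2)*sqrt(z))
(41541 + T(97))/(M(101) + 35062) = (41541 - 9)/(sqrt(2)*sqrt(101) + 35062) = 41532/(sqrt(202) + 35062) = 41532/(35062 + sqrt(202))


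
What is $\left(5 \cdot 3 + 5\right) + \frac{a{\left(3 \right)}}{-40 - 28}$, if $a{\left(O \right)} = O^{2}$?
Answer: $\frac{1351}{68} \approx 19.868$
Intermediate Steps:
$\left(5 \cdot 3 + 5\right) + \frac{a{\left(3 \right)}}{-40 - 28} = \left(5 \cdot 3 + 5\right) + \frac{3^{2}}{-40 - 28} = \left(15 + 5\right) + \frac{1}{-68} \cdot 9 = 20 - \frac{9}{68} = \frac{1351}{68}$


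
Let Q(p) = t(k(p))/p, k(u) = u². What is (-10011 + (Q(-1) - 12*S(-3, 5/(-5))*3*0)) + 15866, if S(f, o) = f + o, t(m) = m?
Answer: 5854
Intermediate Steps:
Q(p) = p (Q(p) = p²/p = p)
(-10011 + (Q(-1) - 12*S(-3, 5/(-5))*3*0)) + 15866 = (-10011 + (-1 - 12*(-3 + 5/(-5))*3*0)) + 15866 = (-10011 + (-1 - 12*(-3 + 5*(-⅕))*3*0)) + 15866 = (-10011 + (-1 - 12*(-3 - 1)*3*0)) + 15866 = (-10011 + (-1 - 12*(-4*3)*0)) + 15866 = (-10011 + (-1 - (-144)*0)) + 15866 = (-10011 + (-1 - 12*0)) + 15866 = (-10011 + (-1 + 0)) + 15866 = (-10011 - 1) + 15866 = -10012 + 15866 = 5854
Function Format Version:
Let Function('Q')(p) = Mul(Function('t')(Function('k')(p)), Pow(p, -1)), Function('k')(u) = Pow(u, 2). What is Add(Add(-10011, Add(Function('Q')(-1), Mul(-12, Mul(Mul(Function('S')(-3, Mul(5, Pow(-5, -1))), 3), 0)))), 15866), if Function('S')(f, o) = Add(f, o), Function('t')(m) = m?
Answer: 5854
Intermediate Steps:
Function('Q')(p) = p (Function('Q')(p) = Mul(Pow(p, 2), Pow(p, -1)) = p)
Add(Add(-10011, Add(Function('Q')(-1), Mul(-12, Mul(Mul(Function('S')(-3, Mul(5, Pow(-5, -1))), 3), 0)))), 15866) = Add(Add(-10011, Add(-1, Mul(-12, Mul(Mul(Add(-3, Mul(5, Pow(-5, -1))), 3), 0)))), 15866) = Add(Add(-10011, Add(-1, Mul(-12, Mul(Mul(Add(-3, Mul(5, Rational(-1, 5))), 3), 0)))), 15866) = Add(Add(-10011, Add(-1, Mul(-12, Mul(Mul(Add(-3, -1), 3), 0)))), 15866) = Add(Add(-10011, Add(-1, Mul(-12, Mul(Mul(-4, 3), 0)))), 15866) = Add(Add(-10011, Add(-1, Mul(-12, Mul(-12, 0)))), 15866) = Add(Add(-10011, Add(-1, Mul(-12, 0))), 15866) = Add(Add(-10011, Add(-1, 0)), 15866) = Add(Add(-10011, -1), 15866) = Add(-10012, 15866) = 5854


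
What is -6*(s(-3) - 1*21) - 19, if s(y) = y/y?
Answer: 101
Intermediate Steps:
s(y) = 1
-6*(s(-3) - 1*21) - 19 = -6*(1 - 1*21) - 19 = -6*(1 - 21) - 19 = -6*(-20) - 19 = 120 - 19 = 101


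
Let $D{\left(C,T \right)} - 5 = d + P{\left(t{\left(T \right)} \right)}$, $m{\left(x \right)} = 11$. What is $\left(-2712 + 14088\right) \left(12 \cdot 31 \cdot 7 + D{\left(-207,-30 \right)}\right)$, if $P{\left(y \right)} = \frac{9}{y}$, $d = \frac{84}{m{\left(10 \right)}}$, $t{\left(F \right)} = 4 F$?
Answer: $\frac{1637130114}{55} \approx 2.9766 \cdot 10^{7}$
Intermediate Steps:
$d = \frac{84}{11} \approx 7.6364$
$D{\left(C,T \right)} = \frac{139}{11} + \frac{9}{4 T}$ ($D{\left(C,T \right)} = 5 + \left(\frac{84}{11} + \frac{9}{4 T}\right) = \frac{139}{11} + \frac{9}{4 T}$)
$\left(-2712 + 14088\right) \left(12 \cdot 31 \cdot 7 + D{\left(-207,-30 \right)}\right) = \left(-2712 + 14088\right) \left(12 \cdot 31 \cdot 7 + \frac{99 + 556 \left(-30\right)}{44 \left(-30\right)}\right) = 11376 \left(372 \cdot 7 + \frac{1}{44} \left(- \frac{1}{30}\right) \left(99 - 16680\right)\right) = 11376 \left(2604 + \frac{1}{44} \left(- \frac{1}{30}\right) \left(-16581\right)\right) = 11376 \left(2604 + \frac{5527}{440}\right) = 11376 \cdot \frac{1151287}{440} = \frac{1637130114}{55}$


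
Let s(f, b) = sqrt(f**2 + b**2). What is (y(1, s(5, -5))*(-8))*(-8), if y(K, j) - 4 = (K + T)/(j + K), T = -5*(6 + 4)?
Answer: 320 - 320*sqrt(2) ≈ -132.55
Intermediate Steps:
T = -50 (T = -5*10 = -50)
s(f, b) = sqrt(b**2 + f**2)
y(K, j) = 4 + (-50 + K)/(K + j) (y(K, j) = 4 + (K - 50)/(j + K) = 4 + (-50 + K)/(K + j))
(y(1, s(5, -5))*(-8))*(-8) = (((-50 + 4*sqrt((-5)**2 + 5**2) + 5*1)/(1 + sqrt((-5)**2 + 5**2)))*(-8))*(-8) = (((-50 + 4*sqrt(25 + 25) + 5)/(1 + sqrt(25 + 25)))*(-8))*(-8) = (((-50 + 4*sqrt(50) + 5)/(1 + sqrt(50)))*(-8))*(-8) = (((-50 + 4*(5*sqrt(2)) + 5)/(1 + 5*sqrt(2)))*(-8))*(-8) = (((-50 + 20*sqrt(2) + 5)/(1 + 5*sqrt(2)))*(-8))*(-8) = (((-45 + 20*sqrt(2))/(1 + 5*sqrt(2)))*(-8))*(-8) = -8*(-45 + 20*sqrt(2))/(1 + 5*sqrt(2))*(-8) = 64*(-45 + 20*sqrt(2))/(1 + 5*sqrt(2))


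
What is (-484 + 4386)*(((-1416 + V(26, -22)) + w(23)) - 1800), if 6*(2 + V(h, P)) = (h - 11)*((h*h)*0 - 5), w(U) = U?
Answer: -12515665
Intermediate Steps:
V(h, P) = 43/6 - 5*h/6 (V(h, P) = -2 + ((h - 11)*((h*h)*0 - 5))/6 = -2 + ((-11 + h)*(h²*0 - 5))/6 = -2 + ((-11 + h)*(0 - 5))/6 = -2 + ((-11 + h)*(-5))/6 = -2 + (55 - 5*h)/6 = -2 + (55/6 - 5*h/6) = 43/6 - 5*h/6)
(-484 + 4386)*(((-1416 + V(26, -22)) + w(23)) - 1800) = (-484 + 4386)*(((-1416 + (43/6 - ⅚*26)) + 23) - 1800) = 3902*(((-1416 + (43/6 - 65/3)) + 23) - 1800) = 3902*(((-1416 - 29/2) + 23) - 1800) = 3902*((-2861/2 + 23) - 1800) = 3902*(-2815/2 - 1800) = 3902*(-6415/2) = -12515665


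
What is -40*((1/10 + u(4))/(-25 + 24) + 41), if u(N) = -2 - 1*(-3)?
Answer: -1596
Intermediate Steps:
u(N) = 1 (u(N) = -2 + 3 = 1)
-40*((1/10 + u(4))/(-25 + 24) + 41) = -40*((1/10 + 1)/(-25 + 24) + 41) = -40*((⅒ + 1)/(-1) + 41) = -40*((11/10)*(-1) + 41) = -40*(-11/10 + 41) = -40*399/10 = -1596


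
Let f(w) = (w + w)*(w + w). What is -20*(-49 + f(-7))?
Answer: -2940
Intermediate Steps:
f(w) = 4*w² (f(w) = (2*w)*(2*w) = 4*w²)
-20*(-49 + f(-7)) = -20*(-49 + 4*(-7)²) = -20*(-49 + 4*49) = -20*(-49 + 196) = -20*147 = -2940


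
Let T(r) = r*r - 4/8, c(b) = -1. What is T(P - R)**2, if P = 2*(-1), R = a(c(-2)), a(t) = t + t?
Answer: 1/4 ≈ 0.25000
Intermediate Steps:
a(t) = 2*t
R = -2 (R = 2*(-1) = -2)
P = -2
T(r) = -1/2 + r**2 (T(r) = r**2 - 4*1/8 = r**2 - 1/2 = -1/2 + r**2)
T(P - R)**2 = (-1/2 + (-2 - 1*(-2))**2)**2 = (-1/2 + (-2 + 2)**2)**2 = (-1/2 + 0**2)**2 = (-1/2 + 0)**2 = (-1/2)**2 = 1/4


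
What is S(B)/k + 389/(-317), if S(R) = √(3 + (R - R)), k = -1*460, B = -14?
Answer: -389/317 - √3/460 ≈ -1.2309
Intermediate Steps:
k = -460
S(R) = √3 (S(R) = √(3 + 0) = √3)
S(B)/k + 389/(-317) = √3/(-460) + 389/(-317) = √3*(-1/460) + 389*(-1/317) = -√3/460 - 389/317 = -389/317 - √3/460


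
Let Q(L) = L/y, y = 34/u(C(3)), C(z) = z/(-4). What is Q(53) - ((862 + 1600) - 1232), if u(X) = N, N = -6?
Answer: -21069/17 ≈ -1239.4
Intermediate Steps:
C(z) = -z/4 (C(z) = z*(-¼) = -z/4)
u(X) = -6
y = -17/3 (y = 34/(-6) = 34*(-⅙) = -17/3 ≈ -5.6667)
Q(L) = -3*L/17 (Q(L) = L/(-17/3) = L*(-3/17) = -3*L/17)
Q(53) - ((862 + 1600) - 1232) = -3/17*53 - ((862 + 1600) - 1232) = -159/17 - (2462 - 1232) = -159/17 - 1*1230 = -159/17 - 1230 = -21069/17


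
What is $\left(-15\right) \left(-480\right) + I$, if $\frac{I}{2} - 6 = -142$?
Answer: $6928$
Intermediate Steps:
$I = -272$ ($I = 12 + 2 \left(-142\right) = 12 - 284 = -272$)
$\left(-15\right) \left(-480\right) + I = \left(-15\right) \left(-480\right) - 272 = 7200 - 272 = 6928$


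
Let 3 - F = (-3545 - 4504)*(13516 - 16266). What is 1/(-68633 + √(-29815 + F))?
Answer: -68633/4732653251 - 7*I*√452338/4732653251 ≈ -1.4502e-5 - 9.9477e-7*I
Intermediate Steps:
F = -22134747 (F = 3 - (-3545 - 4504)*(13516 - 16266) = 3 - (-8049)*(-2750) = 3 - 1*22134750 = 3 - 22134750 = -22134747)
1/(-68633 + √(-29815 + F)) = 1/(-68633 + √(-29815 - 22134747)) = 1/(-68633 + √(-22164562)) = 1/(-68633 + 7*I*√452338)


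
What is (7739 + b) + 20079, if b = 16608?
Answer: 44426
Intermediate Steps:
(7739 + b) + 20079 = (7739 + 16608) + 20079 = 24347 + 20079 = 44426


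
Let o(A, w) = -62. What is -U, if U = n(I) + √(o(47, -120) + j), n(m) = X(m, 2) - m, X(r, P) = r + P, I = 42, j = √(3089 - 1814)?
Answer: -2 - I*√(62 - 5*√51) ≈ -2.0 - 5.1277*I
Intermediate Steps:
j = 5*√51 (j = √1275 = 5*√51 ≈ 35.707)
X(r, P) = P + r
n(m) = 2 (n(m) = (2 + m) - m = 2)
U = 2 + √(-62 + 5*√51) ≈ 2.0 + 5.1277*I
-U = -(2 + √(-62 + 5*√51)) = -2 - √(-62 + 5*√51)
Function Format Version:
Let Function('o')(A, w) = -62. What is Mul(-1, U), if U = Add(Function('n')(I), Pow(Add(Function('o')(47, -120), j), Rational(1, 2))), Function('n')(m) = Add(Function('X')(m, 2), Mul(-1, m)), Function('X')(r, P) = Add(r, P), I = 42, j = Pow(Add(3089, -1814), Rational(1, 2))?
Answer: Add(-2, Mul(-1, I, Pow(Add(62, Mul(-5, Pow(51, Rational(1, 2)))), Rational(1, 2)))) ≈ Add(-2.0000, Mul(-5.1277, I))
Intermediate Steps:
j = Mul(5, Pow(51, Rational(1, 2))) (j = Pow(1275, Rational(1, 2)) = Mul(5, Pow(51, Rational(1, 2))) ≈ 35.707)
Function('X')(r, P) = Add(P, r)
Function('n')(m) = 2 (Function('n')(m) = Add(Add(2, m), Mul(-1, m)) = 2)
U = Add(2, Pow(Add(-62, Mul(5, Pow(51, Rational(1, 2)))), Rational(1, 2))) ≈ Add(2.0000, Mul(5.1277, I))
Mul(-1, U) = Mul(-1, Add(2, Pow(Add(-62, Mul(5, Pow(51, Rational(1, 2)))), Rational(1, 2)))) = Add(-2, Mul(-1, Pow(Add(-62, Mul(5, Pow(51, Rational(1, 2)))), Rational(1, 2))))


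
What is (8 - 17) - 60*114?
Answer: -6849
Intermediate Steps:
(8 - 17) - 60*114 = -9 - 6840 = -6849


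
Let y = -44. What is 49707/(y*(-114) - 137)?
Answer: 7101/697 ≈ 10.188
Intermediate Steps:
49707/(y*(-114) - 137) = 49707/(-44*(-114) - 137) = 49707/(5016 - 137) = 49707/4879 = 49707*(1/4879) = 7101/697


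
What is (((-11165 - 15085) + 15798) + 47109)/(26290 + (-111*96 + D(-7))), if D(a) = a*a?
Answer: 36657/15683 ≈ 2.3374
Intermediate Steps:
D(a) = a²
(((-11165 - 15085) + 15798) + 47109)/(26290 + (-111*96 + D(-7))) = (((-11165 - 15085) + 15798) + 47109)/(26290 + (-111*96 + (-7)²)) = ((-26250 + 15798) + 47109)/(26290 + (-10656 + 49)) = (-10452 + 47109)/(26290 - 10607) = 36657/15683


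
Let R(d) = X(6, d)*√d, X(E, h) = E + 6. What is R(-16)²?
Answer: -2304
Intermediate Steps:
X(E, h) = 6 + E
R(d) = 12*√d (R(d) = (6 + 6)*√d = 12*√d)
R(-16)² = (12*√(-16))² = (12*(4*I))² = (48*I)² = -2304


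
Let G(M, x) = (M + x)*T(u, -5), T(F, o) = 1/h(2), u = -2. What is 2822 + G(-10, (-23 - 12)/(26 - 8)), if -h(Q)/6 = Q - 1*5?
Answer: 914113/324 ≈ 2821.3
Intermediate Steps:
h(Q) = 30 - 6*Q (h(Q) = -6*(Q - 1*5) = -6*(Q - 5) = -6*(-5 + Q) = 30 - 6*Q)
T(F, o) = 1/18 (T(F, o) = 1/(30 - 6*2) = 1/(30 - 12) = 1/18)
G(M, x) = M/18 + x/18 (G(M, x) = (M + x)*(1/18) = M/18 + x/18)
2822 + G(-10, (-23 - 12)/(26 - 8)) = 2822 + ((1/18)*(-10) + ((-23 - 12)/(26 - 8))/18) = 2822 + (-5/9 + (-35/18)/18) = 2822 + (-5/9 + (-35*1/18)/18) = 2822 + (-5/9 + (1/18)*(-35/18)) = 2822 + (-5/9 - 35/324) = 2822 - 215/324 = 914113/324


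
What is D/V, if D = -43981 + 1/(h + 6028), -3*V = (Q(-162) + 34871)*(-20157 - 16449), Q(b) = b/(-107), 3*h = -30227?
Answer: -28572278801/276435653148037 ≈ -0.00010336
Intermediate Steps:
h = -30227/3 (h = (⅓)*(-30227) = -30227/3 ≈ -10076.)
Q(b) = -b/107 (Q(b) = b*(-1/107) = -b/107)
V = 45530042518/107 (V = -(-1/107*(-162) + 34871)*(-20157 - 16449)/3 = -(162/107 + 34871)*(-36606)/3 = -3731359*(-36606)/321 = -⅓*(-136590127554/107) = 45530042518/107 ≈ 4.2551e+8)
D = -534061286/12143 (D = -43981 + 1/(-30227/3 + 6028) = -43981 + 1/(-12143/3) = -43981 - 3/12143 = -534061286/12143 ≈ -43981.)
D/V = -534061286/(12143*45530042518/107) = -534061286/12143*107/45530042518 = -28572278801/276435653148037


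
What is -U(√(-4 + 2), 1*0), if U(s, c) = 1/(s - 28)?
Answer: 14/393 + I*√2/786 ≈ 0.035623 + 0.0017993*I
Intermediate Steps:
U(s, c) = 1/(-28 + s)
-U(√(-4 + 2), 1*0) = -1/(-28 + √(-4 + 2)) = -1/(-28 + √(-2)) = -1/(-28 + I*√2)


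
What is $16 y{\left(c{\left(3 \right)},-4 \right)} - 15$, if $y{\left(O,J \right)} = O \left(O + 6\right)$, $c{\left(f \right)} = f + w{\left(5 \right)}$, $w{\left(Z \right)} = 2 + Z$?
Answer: $2545$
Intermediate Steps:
$c{\left(f \right)} = 7 + f$ ($c{\left(f \right)} = f + \left(2 + 5\right) = f + 7 = 7 + f$)
$y{\left(O,J \right)} = O \left(6 + O\right)$
$16 y{\left(c{\left(3 \right)},-4 \right)} - 15 = 16 \left(7 + 3\right) \left(6 + \left(7 + 3\right)\right) - 15 = 16 \cdot 10 \left(6 + 10\right) - 15 = 16 \cdot 10 \cdot 16 - 15 = 16 \cdot 160 - 15 = 2560 - 15 = 2545$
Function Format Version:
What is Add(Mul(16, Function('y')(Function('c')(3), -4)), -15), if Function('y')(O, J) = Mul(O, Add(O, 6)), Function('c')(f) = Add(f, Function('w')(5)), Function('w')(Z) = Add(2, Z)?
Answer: 2545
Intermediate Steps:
Function('c')(f) = Add(7, f) (Function('c')(f) = Add(f, Add(2, 5)) = Add(f, 7) = Add(7, f))
Function('y')(O, J) = Mul(O, Add(6, O))
Add(Mul(16, Function('y')(Function('c')(3), -4)), -15) = Add(Mul(16, Mul(Add(7, 3), Add(6, Add(7, 3)))), -15) = Add(Mul(16, Mul(10, Add(6, 10))), -15) = Add(Mul(16, Mul(10, 16)), -15) = Add(Mul(16, 160), -15) = Add(2560, -15) = 2545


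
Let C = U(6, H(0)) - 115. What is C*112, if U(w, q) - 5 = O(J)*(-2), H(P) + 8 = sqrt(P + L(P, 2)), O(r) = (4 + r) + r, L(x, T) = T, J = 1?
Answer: -13664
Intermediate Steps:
O(r) = 4 + 2*r
H(P) = -8 + sqrt(2 + P) (H(P) = -8 + sqrt(P + 2) = -8 + sqrt(2 + P))
U(w, q) = -7 (U(w, q) = 5 + (4 + 2*1)*(-2) = 5 + (4 + 2)*(-2) = 5 + 6*(-2) = 5 - 12 = -7)
C = -122 (C = -7 - 115 = -122)
C*112 = -122*112 = -13664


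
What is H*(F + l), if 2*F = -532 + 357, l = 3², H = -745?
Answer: 116965/2 ≈ 58483.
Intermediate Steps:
l = 9
F = -175/2 (F = (-532 + 357)/2 = (½)*(-175) = -175/2 ≈ -87.500)
H*(F + l) = -745*(-175/2 + 9) = -745*(-157/2) = 116965/2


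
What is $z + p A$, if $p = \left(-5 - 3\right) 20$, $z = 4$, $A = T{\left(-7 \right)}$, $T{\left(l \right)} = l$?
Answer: $1124$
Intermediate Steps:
$A = -7$
$p = -160$ ($p = \left(-8\right) 20 = -160$)
$z + p A = 4 - -1120 = 4 + 1120 = 1124$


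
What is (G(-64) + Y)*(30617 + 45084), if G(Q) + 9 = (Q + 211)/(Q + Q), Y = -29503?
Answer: -285974380783/128 ≈ -2.2342e+9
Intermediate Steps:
G(Q) = -9 + (211 + Q)/(2*Q) (G(Q) = -9 + (Q + 211)/(Q + Q) = -9 + (211 + Q)/((2*Q)) = -9 + (211 + Q)*(1/(2*Q)) = -9 + (211 + Q)/(2*Q))
(G(-64) + Y)*(30617 + 45084) = ((½)*(211 - 17*(-64))/(-64) - 29503)*(30617 + 45084) = ((½)*(-1/64)*(211 + 1088) - 29503)*75701 = ((½)*(-1/64)*1299 - 29503)*75701 = (-1299/128 - 29503)*75701 = -3777683/128*75701 = -285974380783/128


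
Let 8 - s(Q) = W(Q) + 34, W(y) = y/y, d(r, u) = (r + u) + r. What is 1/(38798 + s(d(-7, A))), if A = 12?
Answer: 1/38771 ≈ 2.5792e-5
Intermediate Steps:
d(r, u) = u + 2*r
W(y) = 1
s(Q) = -27 (s(Q) = 8 - (1 + 34) = 8 - 1*35 = 8 - 35 = -27)
1/(38798 + s(d(-7, A))) = 1/(38798 - 27) = 1/38771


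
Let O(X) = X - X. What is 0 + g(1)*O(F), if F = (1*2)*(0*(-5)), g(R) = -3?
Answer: 0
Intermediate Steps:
F = 0 (F = 2*0 = 0)
O(X) = 0
0 + g(1)*O(F) = 0 - 3*0 = 0 + 0 = 0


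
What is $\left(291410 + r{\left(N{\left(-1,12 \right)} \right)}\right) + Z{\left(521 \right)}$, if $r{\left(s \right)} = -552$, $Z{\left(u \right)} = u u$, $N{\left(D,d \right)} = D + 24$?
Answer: $562299$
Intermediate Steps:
$N{\left(D,d \right)} = 24 + D$
$Z{\left(u \right)} = u^{2}$
$\left(291410 + r{\left(N{\left(-1,12 \right)} \right)}\right) + Z{\left(521 \right)} = \left(291410 - 552\right) + 521^{2} = 290858 + 271441 = 562299$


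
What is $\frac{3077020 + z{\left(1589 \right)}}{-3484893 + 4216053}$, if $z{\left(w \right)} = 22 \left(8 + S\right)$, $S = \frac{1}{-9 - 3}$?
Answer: $\frac{3692633}{877392} \approx 4.2086$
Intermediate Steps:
$S = - \frac{1}{12}$ ($S = \frac{1}{-12} = - \frac{1}{12} \approx -0.083333$)
$z{\left(w \right)} = \frac{1045}{6}$ ($z{\left(w \right)} = 22 \left(8 - \frac{1}{12}\right) = 22 \cdot \frac{95}{12} = \frac{1045}{6}$)
$\frac{3077020 + z{\left(1589 \right)}}{-3484893 + 4216053} = \frac{3077020 + \frac{1045}{6}}{-3484893 + 4216053} = \frac{18463165}{6 \cdot 731160} = \frac{18463165}{6} \cdot \frac{1}{731160} = \frac{3692633}{877392}$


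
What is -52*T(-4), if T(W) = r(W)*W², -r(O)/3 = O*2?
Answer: -19968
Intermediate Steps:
r(O) = -6*O (r(O) = -3*O*2 = -6*O)
T(W) = -6*W³ (T(W) = (-6*W)*W² = -6*W³)
-52*T(-4) = -(-312)*(-4)³ = -(-312)*(-64) = -52*384 = -19968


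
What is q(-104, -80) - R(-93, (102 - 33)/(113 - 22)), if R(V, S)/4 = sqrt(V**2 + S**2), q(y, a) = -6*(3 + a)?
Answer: 462 - 12*sqrt(7958570)/91 ≈ 89.988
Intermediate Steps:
q(y, a) = -18 - 6*a
R(V, S) = 4*sqrt(S**2 + V**2) (R(V, S) = 4*sqrt(V**2 + S**2) = 4*sqrt(S**2 + V**2))
q(-104, -80) - R(-93, (102 - 33)/(113 - 22)) = (-18 - 6*(-80)) - 4*sqrt(((102 - 33)/(113 - 22))**2 + (-93)**2) = (-18 + 480) - 4*sqrt((69/91)**2 + 8649) = 462 - 4*sqrt((69*(1/91))**2 + 8649) = 462 - 4*sqrt((69/91)**2 + 8649) = 462 - 4*sqrt(4761/8281 + 8649) = 462 - 4*sqrt(71627130/8281) = 462 - 4*3*sqrt(7958570)/91 = 462 - 12*sqrt(7958570)/91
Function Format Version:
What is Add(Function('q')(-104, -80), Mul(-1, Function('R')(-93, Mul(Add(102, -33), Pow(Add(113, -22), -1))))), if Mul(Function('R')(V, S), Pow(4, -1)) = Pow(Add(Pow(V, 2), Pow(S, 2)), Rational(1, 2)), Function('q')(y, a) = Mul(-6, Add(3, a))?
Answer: Add(462, Mul(Rational(-12, 91), Pow(7958570, Rational(1, 2)))) ≈ 89.988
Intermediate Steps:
Function('q')(y, a) = Add(-18, Mul(-6, a))
Function('R')(V, S) = Mul(4, Pow(Add(Pow(S, 2), Pow(V, 2)), Rational(1, 2))) (Function('R')(V, S) = Mul(4, Pow(Add(Pow(V, 2), Pow(S, 2)), Rational(1, 2))) = Mul(4, Pow(Add(Pow(S, 2), Pow(V, 2)), Rational(1, 2))))
Add(Function('q')(-104, -80), Mul(-1, Function('R')(-93, Mul(Add(102, -33), Pow(Add(113, -22), -1))))) = Add(Add(-18, Mul(-6, -80)), Mul(-1, Mul(4, Pow(Add(Pow(Mul(Add(102, -33), Pow(Add(113, -22), -1)), 2), Pow(-93, 2)), Rational(1, 2))))) = Add(Add(-18, 480), Mul(-1, Mul(4, Pow(Add(Pow(Mul(69, Pow(91, -1)), 2), 8649), Rational(1, 2))))) = Add(462, Mul(-1, Mul(4, Pow(Add(Pow(Mul(69, Rational(1, 91)), 2), 8649), Rational(1, 2))))) = Add(462, Mul(-1, Mul(4, Pow(Add(Pow(Rational(69, 91), 2), 8649), Rational(1, 2))))) = Add(462, Mul(-1, Mul(4, Pow(Add(Rational(4761, 8281), 8649), Rational(1, 2))))) = Add(462, Mul(-1, Mul(4, Pow(Rational(71627130, 8281), Rational(1, 2))))) = Add(462, Mul(-1, Mul(4, Mul(Rational(3, 91), Pow(7958570, Rational(1, 2)))))) = Add(462, Mul(-1, Mul(Rational(12, 91), Pow(7958570, Rational(1, 2))))) = Add(462, Mul(Rational(-12, 91), Pow(7958570, Rational(1, 2))))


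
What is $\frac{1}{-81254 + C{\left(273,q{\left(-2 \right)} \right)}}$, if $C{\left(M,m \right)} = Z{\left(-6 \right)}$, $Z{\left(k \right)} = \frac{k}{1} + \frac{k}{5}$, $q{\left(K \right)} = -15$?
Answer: $- \frac{5}{406306} \approx -1.2306 \cdot 10^{-5}$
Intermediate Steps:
$Z{\left(k \right)} = \frac{6 k}{5}$ ($Z{\left(k \right)} = k 1 + k \frac{1}{5} = k + \frac{k}{5} = \frac{6 k}{5}$)
$C{\left(M,m \right)} = - \frac{36}{5}$ ($C{\left(M,m \right)} = \frac{6}{5} \left(-6\right) = - \frac{36}{5}$)
$\frac{1}{-81254 + C{\left(273,q{\left(-2 \right)} \right)}} = \frac{1}{-81254 - \frac{36}{5}} = \frac{1}{- \frac{406306}{5}} = - \frac{5}{406306}$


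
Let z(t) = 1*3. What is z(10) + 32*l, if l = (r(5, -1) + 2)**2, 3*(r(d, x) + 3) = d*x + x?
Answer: 291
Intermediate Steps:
z(t) = 3
r(d, x) = -3 + x/3 + d*x/3 (r(d, x) = -3 + (d*x + x)/3 = -3 + (x + d*x)/3 = -3 + (x/3 + d*x/3) = -3 + x/3 + d*x/3)
l = 9 (l = ((-3 + (1/3)*(-1) + (1/3)*5*(-1)) + 2)**2 = ((-3 - 1/3 - 5/3) + 2)**2 = (-5 + 2)**2 = (-3)**2 = 9)
z(10) + 32*l = 3 + 32*9 = 3 + 288 = 291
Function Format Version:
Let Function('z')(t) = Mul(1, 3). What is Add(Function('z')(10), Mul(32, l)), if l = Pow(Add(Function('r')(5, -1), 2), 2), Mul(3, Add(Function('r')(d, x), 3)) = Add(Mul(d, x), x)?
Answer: 291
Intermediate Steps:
Function('z')(t) = 3
Function('r')(d, x) = Add(-3, Mul(Rational(1, 3), x), Mul(Rational(1, 3), d, x)) (Function('r')(d, x) = Add(-3, Mul(Rational(1, 3), Add(Mul(d, x), x))) = Add(-3, Mul(Rational(1, 3), Add(x, Mul(d, x)))) = Add(-3, Add(Mul(Rational(1, 3), x), Mul(Rational(1, 3), d, x))) = Add(-3, Mul(Rational(1, 3), x), Mul(Rational(1, 3), d, x)))
l = 9 (l = Pow(Add(Add(-3, Mul(Rational(1, 3), -1), Mul(Rational(1, 3), 5, -1)), 2), 2) = Pow(Add(Add(-3, Rational(-1, 3), Rational(-5, 3)), 2), 2) = Pow(Add(-5, 2), 2) = Pow(-3, 2) = 9)
Add(Function('z')(10), Mul(32, l)) = Add(3, Mul(32, 9)) = Add(3, 288) = 291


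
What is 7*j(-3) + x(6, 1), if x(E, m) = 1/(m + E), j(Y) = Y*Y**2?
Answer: -1322/7 ≈ -188.86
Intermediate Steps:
j(Y) = Y**3
x(E, m) = 1/(E + m)
7*j(-3) + x(6, 1) = 7*(-3)**3 + 1/(6 + 1) = 7*(-27) + 1/7 = -189 + 1/7 = -1322/7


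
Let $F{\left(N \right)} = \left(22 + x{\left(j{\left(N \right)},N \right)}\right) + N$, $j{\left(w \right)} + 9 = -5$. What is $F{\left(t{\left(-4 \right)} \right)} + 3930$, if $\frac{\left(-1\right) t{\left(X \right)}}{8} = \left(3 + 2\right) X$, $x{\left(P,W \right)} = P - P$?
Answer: $4112$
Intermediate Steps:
$j{\left(w \right)} = -14$ ($j{\left(w \right)} = -9 - 5 = -14$)
$x{\left(P,W \right)} = 0$
$t{\left(X \right)} = - 40 X$ ($t{\left(X \right)} = - 8 \left(3 + 2\right) X = - 8 \cdot 5 X = - 40 X$)
$F{\left(N \right)} = 22 + N$ ($F{\left(N \right)} = \left(22 + 0\right) + N = 22 + N$)
$F{\left(t{\left(-4 \right)} \right)} + 3930 = \left(22 - -160\right) + 3930 = \left(22 + 160\right) + 3930 = 182 + 3930 = 4112$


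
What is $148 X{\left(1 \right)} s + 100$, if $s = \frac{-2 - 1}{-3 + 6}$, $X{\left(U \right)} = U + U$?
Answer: $-196$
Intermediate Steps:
$X{\left(U \right)} = 2 U$
$s = -1$ ($s = - \frac{3}{3} = \left(-3\right) \frac{1}{3} = -1$)
$148 X{\left(1 \right)} s + 100 = 148 \cdot 2 \cdot 1 \left(-1\right) + 100 = 148 \cdot 2 \left(-1\right) + 100 = 148 \left(-2\right) + 100 = -296 + 100 = -196$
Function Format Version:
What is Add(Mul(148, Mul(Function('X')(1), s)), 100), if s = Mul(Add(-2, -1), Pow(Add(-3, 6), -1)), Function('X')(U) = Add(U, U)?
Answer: -196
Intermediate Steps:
Function('X')(U) = Mul(2, U)
s = -1 (s = Mul(-3, Pow(3, -1)) = Mul(-3, Rational(1, 3)) = -1)
Add(Mul(148, Mul(Function('X')(1), s)), 100) = Add(Mul(148, Mul(Mul(2, 1), -1)), 100) = Add(Mul(148, Mul(2, -1)), 100) = Add(Mul(148, -2), 100) = Add(-296, 100) = -196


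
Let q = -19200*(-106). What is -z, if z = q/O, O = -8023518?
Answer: 339200/1337253 ≈ 0.25365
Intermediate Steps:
q = 2035200
z = -339200/1337253 (z = 2035200/(-8023518) = 2035200*(-1/8023518) = -339200/1337253 ≈ -0.25365)
-z = -1*(-339200/1337253) = 339200/1337253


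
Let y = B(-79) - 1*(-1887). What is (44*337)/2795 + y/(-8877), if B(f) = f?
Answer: 126574796/24811215 ≈ 5.1015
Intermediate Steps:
y = 1808 (y = -79 - 1*(-1887) = -79 + 1887 = 1808)
(44*337)/2795 + y/(-8877) = (44*337)/2795 + 1808/(-8877) = 14828*(1/2795) + 1808*(-1/8877) = 14828/2795 - 1808/8877 = 126574796/24811215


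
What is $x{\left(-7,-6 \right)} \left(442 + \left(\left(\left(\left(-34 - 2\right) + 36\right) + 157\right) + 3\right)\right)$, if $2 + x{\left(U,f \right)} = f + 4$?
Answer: $-2408$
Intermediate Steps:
$x{\left(U,f \right)} = 2 + f$ ($x{\left(U,f \right)} = -2 + \left(f + 4\right) = -2 + \left(4 + f\right) = 2 + f$)
$x{\left(-7,-6 \right)} \left(442 + \left(\left(\left(\left(-34 - 2\right) + 36\right) + 157\right) + 3\right)\right) = \left(2 - 6\right) \left(442 + \left(\left(\left(\left(-34 - 2\right) + 36\right) + 157\right) + 3\right)\right) = - 4 \left(442 + \left(\left(\left(-36 + 36\right) + 157\right) + 3\right)\right) = - 4 \left(442 + \left(\left(0 + 157\right) + 3\right)\right) = - 4 \left(442 + \left(157 + 3\right)\right) = - 4 \left(442 + 160\right) = \left(-4\right) 602 = -2408$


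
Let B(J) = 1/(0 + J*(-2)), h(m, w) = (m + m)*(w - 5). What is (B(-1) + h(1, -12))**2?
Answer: 4489/4 ≈ 1122.3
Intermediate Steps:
h(m, w) = 2*m*(-5 + w) (h(m, w) = (2*m)*(-5 + w) = 2*m*(-5 + w))
B(J) = -1/(2*J) (B(J) = 1/(0 - 2*J) = 1/(-2*J) = -1/(2*J))
(B(-1) + h(1, -12))**2 = (-1/2/(-1) + 2*1*(-5 - 12))**2 = (-1/2*(-1) + 2*1*(-17))**2 = (1/2 - 34)**2 = (-67/2)**2 = 4489/4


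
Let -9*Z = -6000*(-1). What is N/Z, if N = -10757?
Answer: 32271/2000 ≈ 16.135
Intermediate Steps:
Z = -2000/3 (Z = -(-1000)*2*(-1)/3 = -(-1000)*(-2)/3 = -1/9*6000 = -2000/3 ≈ -666.67)
N/Z = -10757/(-2000/3) = -10757*(-3/2000) = 32271/2000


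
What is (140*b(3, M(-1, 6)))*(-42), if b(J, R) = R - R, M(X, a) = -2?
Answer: 0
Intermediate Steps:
b(J, R) = 0
(140*b(3, M(-1, 6)))*(-42) = (140*0)*(-42) = 0*(-42) = 0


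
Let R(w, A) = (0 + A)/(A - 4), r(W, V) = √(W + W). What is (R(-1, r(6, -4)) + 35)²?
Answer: 1036 - 128*√3 ≈ 814.30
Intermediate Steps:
r(W, V) = √2*√W (r(W, V) = √(2*W) = √2*√W)
R(w, A) = A/(-4 + A)
(R(-1, r(6, -4)) + 35)² = ((√2*√6)/(-4 + √2*√6) + 35)² = ((2*√3)/(-4 + 2*√3) + 35)² = (2*√3/(-4 + 2*√3) + 35)² = (35 + 2*√3/(-4 + 2*√3))²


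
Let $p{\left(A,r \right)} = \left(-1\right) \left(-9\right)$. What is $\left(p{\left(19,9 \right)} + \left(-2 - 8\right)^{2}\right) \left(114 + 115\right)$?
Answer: $24961$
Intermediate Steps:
$p{\left(A,r \right)} = 9$
$\left(p{\left(19,9 \right)} + \left(-2 - 8\right)^{2}\right) \left(114 + 115\right) = \left(9 + \left(-2 - 8\right)^{2}\right) \left(114 + 115\right) = \left(9 + \left(-10\right)^{2}\right) 229 = \left(9 + 100\right) 229 = 109 \cdot 229 = 24961$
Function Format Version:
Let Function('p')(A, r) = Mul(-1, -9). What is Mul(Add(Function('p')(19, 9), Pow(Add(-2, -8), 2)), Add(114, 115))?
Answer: 24961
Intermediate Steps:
Function('p')(A, r) = 9
Mul(Add(Function('p')(19, 9), Pow(Add(-2, -8), 2)), Add(114, 115)) = Mul(Add(9, Pow(Add(-2, -8), 2)), Add(114, 115)) = Mul(Add(9, Pow(-10, 2)), 229) = Mul(Add(9, 100), 229) = Mul(109, 229) = 24961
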